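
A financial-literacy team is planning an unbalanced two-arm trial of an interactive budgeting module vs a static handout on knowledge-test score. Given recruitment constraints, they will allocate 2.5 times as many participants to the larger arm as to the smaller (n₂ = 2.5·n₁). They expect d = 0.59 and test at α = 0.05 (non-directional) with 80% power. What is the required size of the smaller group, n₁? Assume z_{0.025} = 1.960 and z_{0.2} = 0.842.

With allocation ratio k = n₂/n₁ = 2.5, Var(x̄₁−x̄₂) = σ²(1/n₁ + 1/(k·n₁)) = σ²·(k+1)/(k·n₁).
So n₁ = (1 + 1/k)·((z_{α/2} + z_β)/d)² = 1.400 × (2.802/0.59)².
n₁ = 1.400 × 22.55 = 31.6.
Round up: n₁ = 32, giving n₂ = 2.5 × 32 = 80.

n₁ = 32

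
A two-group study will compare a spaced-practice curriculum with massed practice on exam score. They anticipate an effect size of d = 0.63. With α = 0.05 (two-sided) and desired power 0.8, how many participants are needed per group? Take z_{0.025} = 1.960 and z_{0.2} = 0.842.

n = 40 per group

For two independent groups with equal n: n = 2·((z_{α/2} + z_β) / d)².
z_{α/2} + z_β = 1.960 + 0.842 = 2.802.
n = 2 × (2.802 / 0.63)² = 2 × 4.448² = 2 × 19.78 = 39.6.
Round up to the next whole participant.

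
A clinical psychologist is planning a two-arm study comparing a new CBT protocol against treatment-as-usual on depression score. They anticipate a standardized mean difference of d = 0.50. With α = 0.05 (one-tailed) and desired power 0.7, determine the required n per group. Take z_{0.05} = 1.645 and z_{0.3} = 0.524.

For two independent groups with equal n: n = 2·((z_{α} + z_β) / d)².
z_{α} + z_β = 1.645 + 0.524 = 2.169.
n = 2 × (2.169 / 0.50)² = 2 × 4.338² = 2 × 18.82 = 37.6.
Round up to the next whole participant.

n = 38 per group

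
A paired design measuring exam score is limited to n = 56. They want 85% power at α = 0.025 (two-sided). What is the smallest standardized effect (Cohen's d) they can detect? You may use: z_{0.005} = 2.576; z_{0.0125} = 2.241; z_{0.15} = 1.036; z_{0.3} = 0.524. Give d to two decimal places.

d_min ≈ 0.44

For a single sample (or paired design) of n = 56: d_min = (z_{α/2} + z_β)/√n.
z-sum = 2.241 + 1.036 = 3.277.
d_min = 3.277 / √56 = 3.277 / 7.483 = 0.438.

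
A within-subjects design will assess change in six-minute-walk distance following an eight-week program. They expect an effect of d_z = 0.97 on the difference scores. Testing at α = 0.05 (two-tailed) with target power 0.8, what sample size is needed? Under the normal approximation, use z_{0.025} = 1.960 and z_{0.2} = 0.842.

n = 9 pairs

For a paired (one-sample on differences) test: n = ((z_{α/2} + z_β) / d)².
z_{α/2} + z_β = 1.960 + 0.842 = 2.802.
n = (2.802 / 0.97)² = 2.889² = 8.34.
Round up.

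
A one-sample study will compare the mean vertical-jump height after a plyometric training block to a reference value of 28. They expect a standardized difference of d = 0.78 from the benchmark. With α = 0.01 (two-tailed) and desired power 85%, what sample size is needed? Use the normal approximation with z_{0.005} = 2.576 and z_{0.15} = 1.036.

For a one-sample test: n = ((z_{α/2} + z_β) / d)².
z_{α/2} + z_β = 2.576 + 1.036 = 3.612.
n = (3.612 / 0.78)² = 4.631² = 21.44.
Round up.

n = 22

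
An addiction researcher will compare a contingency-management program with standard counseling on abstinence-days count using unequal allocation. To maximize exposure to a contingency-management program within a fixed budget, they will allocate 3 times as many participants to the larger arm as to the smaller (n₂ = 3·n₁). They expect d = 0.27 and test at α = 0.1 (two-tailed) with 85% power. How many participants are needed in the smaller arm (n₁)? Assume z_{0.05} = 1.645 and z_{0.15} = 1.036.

With allocation ratio k = n₂/n₁ = 3, Var(x̄₁−x̄₂) = σ²(1/n₁ + 1/(k·n₁)) = σ²·(k+1)/(k·n₁).
So n₁ = (1 + 1/k)·((z_{α/2} + z_β)/d)² = 1.333 × (2.681/0.27)².
n₁ = 1.333 × 98.60 = 131.5.
Round up: n₁ = 132, giving n₂ = 3 × 132 = 396.

n₁ = 132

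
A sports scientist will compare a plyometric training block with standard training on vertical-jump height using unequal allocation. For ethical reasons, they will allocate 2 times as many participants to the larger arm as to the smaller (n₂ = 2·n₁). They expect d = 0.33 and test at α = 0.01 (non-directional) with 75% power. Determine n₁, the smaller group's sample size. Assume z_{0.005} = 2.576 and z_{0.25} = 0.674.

With allocation ratio k = n₂/n₁ = 2, Var(x̄₁−x̄₂) = σ²(1/n₁ + 1/(k·n₁)) = σ²·(k+1)/(k·n₁).
So n₁ = (1 + 1/k)·((z_{α/2} + z_β)/d)² = 1.500 × (3.250/0.33)².
n₁ = 1.500 × 96.99 = 145.5.
Round up: n₁ = 146, giving n₂ = 2 × 146 = 292.

n₁ = 146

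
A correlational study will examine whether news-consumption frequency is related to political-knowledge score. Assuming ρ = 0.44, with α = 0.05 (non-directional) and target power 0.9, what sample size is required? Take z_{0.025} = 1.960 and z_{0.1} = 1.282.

n = 51

Fisher's z: C = ½·ln((1+r)/(1−r)) = ½·ln(2.5714) = 0.4722.
n = ((z_{α/2} + z_β)/C)² + 3.
(1.960 + 1.282) / 0.4722 = 3.242 / 0.4722 = 6.866.
n = 6.866² + 3 = 47.14 + 3 = 50.1.
Round up.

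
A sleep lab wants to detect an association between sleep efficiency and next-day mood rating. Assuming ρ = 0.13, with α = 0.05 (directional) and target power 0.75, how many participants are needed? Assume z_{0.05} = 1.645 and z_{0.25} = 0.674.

Fisher's z: C = ½·ln((1+r)/(1−r)) = ½·ln(1.2989) = 0.1307.
n = ((z_{α} + z_β)/C)² + 3.
(1.645 + 0.674) / 0.1307 = 2.319 / 0.1307 = 17.743.
n = 17.743² + 3 = 314.81 + 3 = 317.8.
Round up.

n = 318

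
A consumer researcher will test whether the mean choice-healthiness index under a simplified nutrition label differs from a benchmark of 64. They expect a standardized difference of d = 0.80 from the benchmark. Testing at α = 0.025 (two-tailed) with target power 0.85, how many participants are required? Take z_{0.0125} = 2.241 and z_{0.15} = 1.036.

For a one-sample test: n = ((z_{α/2} + z_β) / d)².
z_{α/2} + z_β = 2.241 + 1.036 = 3.277.
n = (3.277 / 0.80)² = 4.096² = 16.78.
Round up.

n = 17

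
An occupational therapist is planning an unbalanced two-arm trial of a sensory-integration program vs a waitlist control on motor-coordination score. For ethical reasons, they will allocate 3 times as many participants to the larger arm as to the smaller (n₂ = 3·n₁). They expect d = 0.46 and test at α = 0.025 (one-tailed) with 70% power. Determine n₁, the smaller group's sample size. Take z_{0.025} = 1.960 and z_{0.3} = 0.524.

With allocation ratio k = n₂/n₁ = 3, Var(x̄₁−x̄₂) = σ²(1/n₁ + 1/(k·n₁)) = σ²·(k+1)/(k·n₁).
So n₁ = (1 + 1/k)·((z_{α} + z_β)/d)² = 1.333 × (2.484/0.46)².
n₁ = 1.333 × 29.16 = 38.9.
Round up: n₁ = 39, giving n₂ = 3 × 39 = 117.

n₁ = 39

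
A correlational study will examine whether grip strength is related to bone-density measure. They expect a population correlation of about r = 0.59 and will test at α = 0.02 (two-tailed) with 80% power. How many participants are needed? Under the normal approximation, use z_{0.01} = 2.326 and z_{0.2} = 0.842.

Fisher's z: C = ½·ln((1+r)/(1−r)) = ½·ln(3.8780) = 0.6777.
n = ((z_{α/2} + z_β)/C)² + 3.
(2.326 + 0.842) / 0.6777 = 3.168 / 0.6777 = 4.675.
n = 4.675² + 3 = 21.85 + 3 = 24.9.
Round up.

n = 25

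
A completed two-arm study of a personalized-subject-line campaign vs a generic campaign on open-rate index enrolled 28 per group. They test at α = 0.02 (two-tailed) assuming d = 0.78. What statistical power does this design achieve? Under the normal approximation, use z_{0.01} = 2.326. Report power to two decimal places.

power ≈ 0.72

For two equal groups, power = Φ(d·√(n/2) − z_{α/2}).
d·√(n/2) = 0.78 × √(28/2) = 0.78 × 3.742 = 2.918.
z_β = 2.918 − 2.326 = 0.592.
Power = Φ(0.592) = 0.723.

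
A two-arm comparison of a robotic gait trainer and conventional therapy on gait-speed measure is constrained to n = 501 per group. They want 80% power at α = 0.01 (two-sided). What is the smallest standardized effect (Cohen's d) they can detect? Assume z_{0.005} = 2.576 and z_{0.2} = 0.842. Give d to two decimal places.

For two independent groups of n = 501 each: d_min = (z_{α/2} + z_β)·√(2/n).
z-sum = 2.576 + 0.842 = 3.418.
d_min = 3.418 × √(2/501) = 3.418 × 0.0632 = 0.216.

d_min ≈ 0.22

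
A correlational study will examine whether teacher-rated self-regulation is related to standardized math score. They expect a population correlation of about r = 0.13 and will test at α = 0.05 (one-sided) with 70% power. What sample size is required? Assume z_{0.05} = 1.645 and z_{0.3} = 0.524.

Fisher's z: C = ½·ln((1+r)/(1−r)) = ½·ln(1.2989) = 0.1307.
n = ((z_{α} + z_β)/C)² + 3.
(1.645 + 0.524) / 0.1307 = 2.169 / 0.1307 = 16.595.
n = 16.595² + 3 = 275.40 + 3 = 278.4.
Round up.

n = 279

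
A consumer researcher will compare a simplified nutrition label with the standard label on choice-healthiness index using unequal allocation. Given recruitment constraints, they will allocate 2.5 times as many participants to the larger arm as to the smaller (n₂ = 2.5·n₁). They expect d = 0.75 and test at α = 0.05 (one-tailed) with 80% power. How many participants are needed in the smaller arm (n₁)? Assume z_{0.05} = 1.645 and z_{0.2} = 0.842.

With allocation ratio k = n₂/n₁ = 2.5, Var(x̄₁−x̄₂) = σ²(1/n₁ + 1/(k·n₁)) = σ²·(k+1)/(k·n₁).
So n₁ = (1 + 1/k)·((z_{α} + z_β)/d)² = 1.400 × (2.487/0.75)².
n₁ = 1.400 × 11.00 = 15.4.
Round up: n₁ = 16, giving n₂ = 2.5 × 16 = 40.

n₁ = 16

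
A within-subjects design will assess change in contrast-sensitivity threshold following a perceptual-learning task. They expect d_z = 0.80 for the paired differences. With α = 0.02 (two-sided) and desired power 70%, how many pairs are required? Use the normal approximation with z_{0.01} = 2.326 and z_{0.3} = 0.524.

For a paired (one-sample on differences) test: n = ((z_{α/2} + z_β) / d)².
z_{α/2} + z_β = 2.326 + 0.524 = 2.850.
n = (2.850 / 0.80)² = 3.562² = 12.69.
Round up.

n = 13 pairs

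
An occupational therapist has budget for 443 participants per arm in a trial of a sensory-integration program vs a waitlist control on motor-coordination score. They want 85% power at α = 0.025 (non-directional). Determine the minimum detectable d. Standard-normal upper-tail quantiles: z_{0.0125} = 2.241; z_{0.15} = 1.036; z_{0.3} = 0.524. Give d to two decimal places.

d_min ≈ 0.22

For two independent groups of n = 443 each: d_min = (z_{α/2} + z_β)·√(2/n).
z-sum = 2.241 + 1.036 = 3.277.
d_min = 3.277 × √(2/443) = 3.277 × 0.0672 = 0.220.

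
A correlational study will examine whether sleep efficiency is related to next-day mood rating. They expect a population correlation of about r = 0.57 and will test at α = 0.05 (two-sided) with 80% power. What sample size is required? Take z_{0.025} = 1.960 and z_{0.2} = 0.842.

n = 22

Fisher's z: C = ½·ln((1+r)/(1−r)) = ½·ln(3.6512) = 0.6475.
n = ((z_{α/2} + z_β)/C)² + 3.
(1.960 + 0.842) / 0.6475 = 2.802 / 0.6475 = 4.327.
n = 4.327² + 3 = 18.73 + 3 = 21.7.
Round up.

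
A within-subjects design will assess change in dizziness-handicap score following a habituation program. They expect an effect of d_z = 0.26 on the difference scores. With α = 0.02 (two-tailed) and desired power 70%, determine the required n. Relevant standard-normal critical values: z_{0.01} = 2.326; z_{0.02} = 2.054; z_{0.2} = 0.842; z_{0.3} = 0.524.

n = 121 pairs

For a paired (one-sample on differences) test: n = ((z_{α/2} + z_β) / d)².
z_{α/2} + z_β = 2.326 + 0.524 = 2.850.
n = (2.850 / 0.26)² = 10.962² = 120.16.
Round up.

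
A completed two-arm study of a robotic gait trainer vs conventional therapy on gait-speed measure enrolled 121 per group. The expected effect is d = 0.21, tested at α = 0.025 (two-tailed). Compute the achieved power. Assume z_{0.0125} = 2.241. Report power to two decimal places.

For two equal groups, power = Φ(d·√(n/2) − z_{α/2}).
d·√(n/2) = 0.21 × √(121/2) = 0.21 × 7.778 = 1.633.
z_β = 1.633 − 2.241 = -0.608.
Power = Φ(-0.608) = 0.272.

power ≈ 0.27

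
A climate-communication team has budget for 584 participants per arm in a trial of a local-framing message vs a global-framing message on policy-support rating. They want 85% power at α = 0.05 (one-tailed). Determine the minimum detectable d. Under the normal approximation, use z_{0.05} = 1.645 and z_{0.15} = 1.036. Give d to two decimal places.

For two independent groups of n = 584 each: d_min = (z_{α} + z_β)·√(2/n).
z-sum = 1.645 + 1.036 = 2.681.
d_min = 2.681 × √(2/584) = 2.681 × 0.0585 = 0.157.

d_min ≈ 0.16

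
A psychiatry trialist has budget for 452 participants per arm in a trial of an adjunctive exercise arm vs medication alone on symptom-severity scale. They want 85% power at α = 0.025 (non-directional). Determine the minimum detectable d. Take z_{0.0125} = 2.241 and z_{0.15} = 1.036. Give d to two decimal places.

d_min ≈ 0.22

For two independent groups of n = 452 each: d_min = (z_{α/2} + z_β)·√(2/n).
z-sum = 2.241 + 1.036 = 3.277.
d_min = 3.277 × √(2/452) = 3.277 × 0.0665 = 0.218.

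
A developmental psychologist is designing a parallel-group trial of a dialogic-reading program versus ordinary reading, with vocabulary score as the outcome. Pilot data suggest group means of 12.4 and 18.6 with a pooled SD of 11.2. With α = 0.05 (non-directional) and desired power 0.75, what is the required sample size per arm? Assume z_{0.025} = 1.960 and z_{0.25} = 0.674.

n = 46 per group

Cohen's d = |M₁ − M₂| / SD_pooled = |12.4 − 18.6| / 11.2 = 6.2 / 11.2 = 0.554.
For two independent groups with equal n: n = 2·((z_{α/2} + z_β) / d)².
z_{α/2} + z_β = 1.960 + 0.674 = 2.634.
n = 2 × (2.634 / 0.554)² = 2 × 4.755² = 2 × 22.61 = 45.2.
Round up to the next whole participant.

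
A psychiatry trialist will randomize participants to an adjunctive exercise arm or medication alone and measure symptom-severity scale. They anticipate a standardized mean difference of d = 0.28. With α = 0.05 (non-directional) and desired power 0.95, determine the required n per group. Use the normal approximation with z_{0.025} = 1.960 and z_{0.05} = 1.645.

For two independent groups with equal n: n = 2·((z_{α/2} + z_β) / d)².
z_{α/2} + z_β = 1.960 + 1.645 = 3.605.
n = 2 × (3.605 / 0.28)² = 2 × 12.875² = 2 × 165.77 = 331.5.
Round up to the next whole participant.

n = 332 per group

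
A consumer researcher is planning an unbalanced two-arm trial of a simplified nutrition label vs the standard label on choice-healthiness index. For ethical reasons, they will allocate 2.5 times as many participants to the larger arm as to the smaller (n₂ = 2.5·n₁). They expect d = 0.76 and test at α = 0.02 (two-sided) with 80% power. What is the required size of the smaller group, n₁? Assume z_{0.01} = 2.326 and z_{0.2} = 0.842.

With allocation ratio k = n₂/n₁ = 2.5, Var(x̄₁−x̄₂) = σ²(1/n₁ + 1/(k·n₁)) = σ²·(k+1)/(k·n₁).
So n₁ = (1 + 1/k)·((z_{α/2} + z_β)/d)² = 1.400 × (3.168/0.76)².
n₁ = 1.400 × 17.38 = 24.3.
Round up: n₁ = 25, giving n₂ = ⌈2.5 × 25⌉ = ⌈62.5⌉ = 63.

n₁ = 25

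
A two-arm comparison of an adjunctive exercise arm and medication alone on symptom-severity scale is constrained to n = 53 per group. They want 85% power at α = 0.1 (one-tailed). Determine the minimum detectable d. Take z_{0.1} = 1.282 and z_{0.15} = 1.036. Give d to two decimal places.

For two independent groups of n = 53 each: d_min = (z_{α} + z_β)·√(2/n).
z-sum = 1.282 + 1.036 = 2.318.
d_min = 2.318 × √(2/53) = 2.318 × 0.1943 = 0.450.

d_min ≈ 0.45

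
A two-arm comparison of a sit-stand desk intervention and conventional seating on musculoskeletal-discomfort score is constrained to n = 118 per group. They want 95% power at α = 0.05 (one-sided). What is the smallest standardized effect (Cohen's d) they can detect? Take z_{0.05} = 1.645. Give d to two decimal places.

d_min ≈ 0.43

For two independent groups of n = 118 each: d_min = (z_{α} + z_β)·√(2/n).
z-sum = 1.645 + 1.645 = 3.290.
d_min = 3.290 × √(2/118) = 3.290 × 0.1302 = 0.428.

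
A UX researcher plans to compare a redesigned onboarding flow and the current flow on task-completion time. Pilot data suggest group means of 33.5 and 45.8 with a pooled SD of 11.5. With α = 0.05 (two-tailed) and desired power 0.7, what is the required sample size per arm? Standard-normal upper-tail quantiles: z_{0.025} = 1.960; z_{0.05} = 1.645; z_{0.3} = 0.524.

Cohen's d = |M₁ − M₂| / SD_pooled = |33.5 − 45.8| / 11.5 = 12.3 / 11.5 = 1.070.
For two independent groups with equal n: n = 2·((z_{α/2} + z_β) / d)².
z_{α/2} + z_β = 1.960 + 0.524 = 2.484.
n = 2 × (2.484 / 1.070)² = 2 × 2.321² = 2 × 5.39 = 10.8.
Round up to the next whole participant.

n = 11 per group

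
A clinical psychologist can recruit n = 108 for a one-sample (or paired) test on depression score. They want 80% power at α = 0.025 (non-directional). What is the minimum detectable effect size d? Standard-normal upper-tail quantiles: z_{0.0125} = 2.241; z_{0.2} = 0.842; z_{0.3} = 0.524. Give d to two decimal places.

For a single sample (or paired design) of n = 108: d_min = (z_{α/2} + z_β)/√n.
z-sum = 2.241 + 0.842 = 3.083.
d_min = 3.083 / √108 = 3.083 / 10.392 = 0.297.

d_min ≈ 0.30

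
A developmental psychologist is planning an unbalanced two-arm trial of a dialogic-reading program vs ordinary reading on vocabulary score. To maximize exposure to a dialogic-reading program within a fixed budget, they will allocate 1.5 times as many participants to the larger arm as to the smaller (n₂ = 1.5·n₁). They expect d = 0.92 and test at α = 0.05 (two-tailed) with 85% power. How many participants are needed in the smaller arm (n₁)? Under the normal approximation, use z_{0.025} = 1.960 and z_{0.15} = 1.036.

n₁ = 18

With allocation ratio k = n₂/n₁ = 1.5, Var(x̄₁−x̄₂) = σ²(1/n₁ + 1/(k·n₁)) = σ²·(k+1)/(k·n₁).
So n₁ = (1 + 1/k)·((z_{α/2} + z_β)/d)² = 1.667 × (2.996/0.92)².
n₁ = 1.667 × 10.60 = 17.7.
Round up: n₁ = 18, giving n₂ = 1.5 × 18 = 27.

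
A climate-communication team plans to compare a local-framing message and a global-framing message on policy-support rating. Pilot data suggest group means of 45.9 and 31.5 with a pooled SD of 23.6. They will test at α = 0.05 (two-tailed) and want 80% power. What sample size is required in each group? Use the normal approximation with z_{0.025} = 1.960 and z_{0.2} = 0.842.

n = 43 per group

Cohen's d = |M₁ − M₂| / SD_pooled = |45.9 − 31.5| / 23.6 = 14.4 / 23.6 = 0.610.
For two independent groups with equal n: n = 2·((z_{α/2} + z_β) / d)².
z_{α/2} + z_β = 1.960 + 0.842 = 2.802.
n = 2 × (2.802 / 0.610)² = 2 × 4.593² = 2 × 21.10 = 42.2.
Round up to the next whole participant.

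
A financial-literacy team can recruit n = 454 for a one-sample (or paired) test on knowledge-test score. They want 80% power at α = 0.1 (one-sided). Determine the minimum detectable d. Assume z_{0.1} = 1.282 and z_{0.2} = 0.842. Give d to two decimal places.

For a single sample (or paired design) of n = 454: d_min = (z_{α} + z_β)/√n.
z-sum = 1.282 + 0.842 = 2.124.
d_min = 2.124 / √454 = 2.124 / 21.307 = 0.100.

d_min ≈ 0.10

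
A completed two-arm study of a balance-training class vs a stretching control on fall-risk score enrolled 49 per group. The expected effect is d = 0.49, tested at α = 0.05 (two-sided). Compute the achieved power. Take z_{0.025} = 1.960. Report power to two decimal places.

For two equal groups, power = Φ(d·√(n/2) − z_{α/2}).
d·√(n/2) = 0.49 × √(49/2) = 0.49 × 4.950 = 2.425.
z_β = 2.425 − 1.960 = 0.465.
Power = Φ(0.465) = 0.679.

power ≈ 0.68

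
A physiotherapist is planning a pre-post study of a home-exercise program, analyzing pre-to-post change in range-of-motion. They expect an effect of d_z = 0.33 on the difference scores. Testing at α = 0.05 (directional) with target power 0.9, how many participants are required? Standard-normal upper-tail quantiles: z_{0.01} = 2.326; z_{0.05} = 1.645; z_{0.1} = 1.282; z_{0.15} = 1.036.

For a paired (one-sample on differences) test: n = ((z_{α} + z_β) / d)².
z_{α} + z_β = 1.645 + 1.282 = 2.927.
n = (2.927 / 0.33)² = 8.870² = 78.67.
Round up.

n = 79 pairs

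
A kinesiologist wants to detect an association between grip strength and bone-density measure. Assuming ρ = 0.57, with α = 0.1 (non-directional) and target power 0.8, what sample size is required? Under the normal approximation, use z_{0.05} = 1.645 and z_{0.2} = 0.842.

n = 18

Fisher's z: C = ½·ln((1+r)/(1−r)) = ½·ln(3.6512) = 0.6475.
n = ((z_{α/2} + z_β)/C)² + 3.
(1.645 + 0.842) / 0.6475 = 2.487 / 0.6475 = 3.841.
n = 3.841² + 3 = 14.75 + 3 = 17.8.
Round up.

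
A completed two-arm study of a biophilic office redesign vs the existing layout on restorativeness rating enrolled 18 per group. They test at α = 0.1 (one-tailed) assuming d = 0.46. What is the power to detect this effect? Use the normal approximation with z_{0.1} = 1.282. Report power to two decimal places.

For two equal groups, power = Φ(d·√(n/2) − z_{α}).
d·√(n/2) = 0.46 × √(18/2) = 0.46 × 3.000 = 1.380.
z_β = 1.380 − 1.282 = 0.098.
Power = Φ(0.098) = 0.539.

power ≈ 0.54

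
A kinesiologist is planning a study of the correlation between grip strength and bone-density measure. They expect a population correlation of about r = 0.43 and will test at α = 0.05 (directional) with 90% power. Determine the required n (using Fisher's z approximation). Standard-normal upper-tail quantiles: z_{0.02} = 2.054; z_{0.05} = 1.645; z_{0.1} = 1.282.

Fisher's z: C = ½·ln((1+r)/(1−r)) = ½·ln(2.5088) = 0.4599.
n = ((z_{α} + z_β)/C)² + 3.
(1.645 + 1.282) / 0.4599 = 2.927 / 0.4599 = 6.364.
n = 6.364² + 3 = 40.51 + 3 = 43.5.
Round up.

n = 44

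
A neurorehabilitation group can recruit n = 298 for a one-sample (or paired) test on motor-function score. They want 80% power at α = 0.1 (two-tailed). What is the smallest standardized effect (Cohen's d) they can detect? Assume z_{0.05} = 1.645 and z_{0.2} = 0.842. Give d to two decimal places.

For a single sample (or paired design) of n = 298: d_min = (z_{α/2} + z_β)/√n.
z-sum = 1.645 + 0.842 = 2.487.
d_min = 2.487 / √298 = 2.487 / 17.263 = 0.144.

d_min ≈ 0.14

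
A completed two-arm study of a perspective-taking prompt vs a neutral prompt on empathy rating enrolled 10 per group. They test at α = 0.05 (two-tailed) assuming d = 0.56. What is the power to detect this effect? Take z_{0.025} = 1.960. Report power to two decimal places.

For two equal groups, power = Φ(d·√(n/2) − z_{α/2}).
d·√(n/2) = 0.56 × √(10/2) = 0.56 × 2.236 = 1.252.
z_β = 1.252 − 1.960 = -0.708.
Power = Φ(-0.708) = 0.240.

power ≈ 0.24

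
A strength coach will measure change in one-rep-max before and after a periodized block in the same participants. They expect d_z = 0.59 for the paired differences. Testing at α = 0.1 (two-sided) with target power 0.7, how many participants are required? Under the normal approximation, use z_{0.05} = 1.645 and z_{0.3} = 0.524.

n = 14 pairs

For a paired (one-sample on differences) test: n = ((z_{α/2} + z_β) / d)².
z_{α/2} + z_β = 1.645 + 0.524 = 2.169.
n = (2.169 / 0.59)² = 3.676² = 13.51.
Round up.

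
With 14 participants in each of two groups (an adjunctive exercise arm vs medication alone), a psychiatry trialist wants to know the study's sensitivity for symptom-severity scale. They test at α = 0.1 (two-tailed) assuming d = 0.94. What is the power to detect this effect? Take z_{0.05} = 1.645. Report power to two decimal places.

power ≈ 0.80

For two equal groups, power = Φ(d·√(n/2) − z_{α/2}).
d·√(n/2) = 0.94 × √(14/2) = 0.94 × 2.646 = 2.487.
z_β = 2.487 − 1.645 = 0.842.
Power = Φ(0.842) = 0.800.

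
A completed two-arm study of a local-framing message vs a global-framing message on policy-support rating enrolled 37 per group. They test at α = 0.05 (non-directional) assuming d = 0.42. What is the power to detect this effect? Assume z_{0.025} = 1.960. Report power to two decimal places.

power ≈ 0.44

For two equal groups, power = Φ(d·√(n/2) − z_{α/2}).
d·√(n/2) = 0.42 × √(37/2) = 0.42 × 4.301 = 1.806.
z_β = 1.806 − 1.960 = -0.154.
Power = Φ(-0.154) = 0.439.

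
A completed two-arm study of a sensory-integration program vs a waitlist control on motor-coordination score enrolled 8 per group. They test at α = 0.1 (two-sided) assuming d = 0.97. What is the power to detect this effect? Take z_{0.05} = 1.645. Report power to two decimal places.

power ≈ 0.62

For two equal groups, power = Φ(d·√(n/2) − z_{α/2}).
d·√(n/2) = 0.97 × √(8/2) = 0.97 × 2.000 = 1.940.
z_β = 1.940 − 1.645 = 0.295.
Power = Φ(0.295) = 0.616.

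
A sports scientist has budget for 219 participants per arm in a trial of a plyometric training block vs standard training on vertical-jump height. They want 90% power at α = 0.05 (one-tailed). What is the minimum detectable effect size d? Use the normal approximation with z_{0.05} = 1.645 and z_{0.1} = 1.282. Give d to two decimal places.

d_min ≈ 0.28

For two independent groups of n = 219 each: d_min = (z_{α} + z_β)·√(2/n).
z-sum = 1.645 + 1.282 = 2.927.
d_min = 2.927 × √(2/219) = 2.927 × 0.0956 = 0.280.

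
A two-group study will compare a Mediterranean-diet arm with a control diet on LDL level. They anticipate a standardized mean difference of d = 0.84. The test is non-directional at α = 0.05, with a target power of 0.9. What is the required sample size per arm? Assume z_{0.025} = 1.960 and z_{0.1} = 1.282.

n = 30 per group

For two independent groups with equal n: n = 2·((z_{α/2} + z_β) / d)².
z_{α/2} + z_β = 1.960 + 1.282 = 3.242.
n = 2 × (3.242 / 0.84)² = 2 × 3.860² = 2 × 14.90 = 29.8.
Round up to the next whole participant.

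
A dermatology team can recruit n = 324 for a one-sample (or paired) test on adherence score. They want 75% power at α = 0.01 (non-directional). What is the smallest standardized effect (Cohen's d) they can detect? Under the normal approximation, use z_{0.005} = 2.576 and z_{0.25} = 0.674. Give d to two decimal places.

d_min ≈ 0.18

For a single sample (or paired design) of n = 324: d_min = (z_{α/2} + z_β)/√n.
z-sum = 2.576 + 0.674 = 3.250.
d_min = 3.250 / √324 = 3.250 / 18.000 = 0.181.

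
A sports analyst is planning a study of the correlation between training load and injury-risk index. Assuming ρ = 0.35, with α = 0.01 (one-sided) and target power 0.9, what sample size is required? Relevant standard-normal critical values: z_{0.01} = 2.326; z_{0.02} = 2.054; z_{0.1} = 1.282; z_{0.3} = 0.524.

n = 101

Fisher's z: C = ½·ln((1+r)/(1−r)) = ½·ln(2.0769) = 0.3654.
n = ((z_{α} + z_β)/C)² + 3.
(2.326 + 1.282) / 0.3654 = 3.608 / 0.3654 = 9.874.
n = 9.874² + 3 = 97.50 + 3 = 100.5.
Round up.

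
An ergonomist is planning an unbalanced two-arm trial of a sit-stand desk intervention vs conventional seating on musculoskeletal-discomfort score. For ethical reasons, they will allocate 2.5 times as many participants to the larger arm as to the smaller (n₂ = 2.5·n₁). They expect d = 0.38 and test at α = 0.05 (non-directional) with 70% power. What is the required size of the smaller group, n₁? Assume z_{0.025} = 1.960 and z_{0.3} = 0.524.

n₁ = 60

With allocation ratio k = n₂/n₁ = 2.5, Var(x̄₁−x̄₂) = σ²(1/n₁ + 1/(k·n₁)) = σ²·(k+1)/(k·n₁).
So n₁ = (1 + 1/k)·((z_{α/2} + z_β)/d)² = 1.400 × (2.484/0.38)².
n₁ = 1.400 × 42.73 = 59.8.
Round up: n₁ = 60, giving n₂ = 2.5 × 60 = 150.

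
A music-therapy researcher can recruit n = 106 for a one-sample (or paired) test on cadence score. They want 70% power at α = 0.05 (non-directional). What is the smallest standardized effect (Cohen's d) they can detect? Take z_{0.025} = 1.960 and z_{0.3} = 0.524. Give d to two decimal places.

d_min ≈ 0.24

For a single sample (or paired design) of n = 106: d_min = (z_{α/2} + z_β)/√n.
z-sum = 1.960 + 0.524 = 2.484.
d_min = 2.484 / √106 = 2.484 / 10.296 = 0.241.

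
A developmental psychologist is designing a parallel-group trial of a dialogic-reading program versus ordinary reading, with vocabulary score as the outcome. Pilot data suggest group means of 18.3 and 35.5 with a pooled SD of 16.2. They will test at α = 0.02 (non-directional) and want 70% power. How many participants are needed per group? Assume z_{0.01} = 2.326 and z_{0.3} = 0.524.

n = 15 per group

Cohen's d = |M₁ − M₂| / SD_pooled = |18.3 − 35.5| / 16.2 = 17.2 / 16.2 = 1.062.
For two independent groups with equal n: n = 2·((z_{α/2} + z_β) / d)².
z_{α/2} + z_β = 2.326 + 0.524 = 2.850.
n = 2 × (2.850 / 1.062)² = 2 × 2.684² = 2 × 7.20 = 14.4.
Round up to the next whole participant.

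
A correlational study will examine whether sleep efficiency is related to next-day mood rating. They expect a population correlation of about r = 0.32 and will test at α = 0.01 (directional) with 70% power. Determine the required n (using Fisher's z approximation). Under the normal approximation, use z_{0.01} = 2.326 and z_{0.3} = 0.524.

Fisher's z: C = ½·ln((1+r)/(1−r)) = ½·ln(1.9412) = 0.3316.
n = ((z_{α} + z_β)/C)² + 3.
(2.326 + 0.524) / 0.3316 = 2.850 / 0.3316 = 8.595.
n = 8.595² + 3 = 73.87 + 3 = 76.9.
Round up.

n = 77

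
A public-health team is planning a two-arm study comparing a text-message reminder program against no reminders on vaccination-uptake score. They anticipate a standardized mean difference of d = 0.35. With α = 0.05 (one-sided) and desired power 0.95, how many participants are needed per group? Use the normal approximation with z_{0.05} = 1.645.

n = 177 per group

For two independent groups with equal n: n = 2·((z_{α} + z_β) / d)².
z_{α} + z_β = 1.645 + 1.645 = 3.290.
n = 2 × (3.290 / 0.35)² = 2 × 9.400² = 2 × 88.36 = 176.7.
Round up to the next whole participant.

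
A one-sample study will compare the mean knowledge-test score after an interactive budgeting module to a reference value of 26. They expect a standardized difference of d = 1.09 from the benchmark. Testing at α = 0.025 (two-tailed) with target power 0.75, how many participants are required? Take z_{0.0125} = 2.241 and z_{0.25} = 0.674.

n = 8

For a one-sample test: n = ((z_{α/2} + z_β) / d)².
z_{α/2} + z_β = 2.241 + 0.674 = 2.915.
n = (2.915 / 1.09)² = 2.674² = 7.15.
Round up.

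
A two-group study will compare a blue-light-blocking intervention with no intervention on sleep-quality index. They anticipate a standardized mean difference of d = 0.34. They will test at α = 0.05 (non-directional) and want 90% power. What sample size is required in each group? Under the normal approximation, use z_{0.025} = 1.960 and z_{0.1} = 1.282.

n = 182 per group

For two independent groups with equal n: n = 2·((z_{α/2} + z_β) / d)².
z_{α/2} + z_β = 1.960 + 1.282 = 3.242.
n = 2 × (3.242 / 0.34)² = 2 × 9.535² = 2 × 90.92 = 181.8.
Round up to the next whole participant.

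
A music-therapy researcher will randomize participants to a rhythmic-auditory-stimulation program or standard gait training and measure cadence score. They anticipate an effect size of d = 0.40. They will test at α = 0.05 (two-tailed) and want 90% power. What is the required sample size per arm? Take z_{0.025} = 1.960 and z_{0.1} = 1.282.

For two independent groups with equal n: n = 2·((z_{α/2} + z_β) / d)².
z_{α/2} + z_β = 1.960 + 1.282 = 3.242.
n = 2 × (3.242 / 0.40)² = 2 × 8.105² = 2 × 65.69 = 131.4.
Round up to the next whole participant.

n = 132 per group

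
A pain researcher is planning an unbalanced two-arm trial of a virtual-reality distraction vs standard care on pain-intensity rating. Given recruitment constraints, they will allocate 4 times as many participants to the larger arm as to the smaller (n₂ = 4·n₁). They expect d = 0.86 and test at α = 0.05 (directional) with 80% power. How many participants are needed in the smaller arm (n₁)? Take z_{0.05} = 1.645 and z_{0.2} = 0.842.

With allocation ratio k = n₂/n₁ = 4, Var(x̄₁−x̄₂) = σ²(1/n₁ + 1/(k·n₁)) = σ²·(k+1)/(k·n₁).
So n₁ = (1 + 1/k)·((z_{α} + z_β)/d)² = 1.250 × (2.487/0.86)².
n₁ = 1.250 × 8.36 = 10.5.
Round up: n₁ = 11, giving n₂ = 4 × 11 = 44.

n₁ = 11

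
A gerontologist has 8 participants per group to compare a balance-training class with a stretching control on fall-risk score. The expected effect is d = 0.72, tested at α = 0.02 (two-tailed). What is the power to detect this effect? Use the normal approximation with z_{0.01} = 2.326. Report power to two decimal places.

For two equal groups, power = Φ(d·√(n/2) − z_{α/2}).
d·√(n/2) = 0.72 × √(8/2) = 0.72 × 2.000 = 1.440.
z_β = 1.440 − 2.326 = -0.886.
Power = Φ(-0.886) = 0.188.

power ≈ 0.19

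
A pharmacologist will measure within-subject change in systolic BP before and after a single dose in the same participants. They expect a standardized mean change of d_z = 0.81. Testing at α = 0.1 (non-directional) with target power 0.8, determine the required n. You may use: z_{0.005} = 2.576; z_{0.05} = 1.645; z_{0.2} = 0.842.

For a paired (one-sample on differences) test: n = ((z_{α/2} + z_β) / d)².
z_{α/2} + z_β = 1.645 + 0.842 = 2.487.
n = (2.487 / 0.81)² = 3.070² = 9.43.
Round up.

n = 10 pairs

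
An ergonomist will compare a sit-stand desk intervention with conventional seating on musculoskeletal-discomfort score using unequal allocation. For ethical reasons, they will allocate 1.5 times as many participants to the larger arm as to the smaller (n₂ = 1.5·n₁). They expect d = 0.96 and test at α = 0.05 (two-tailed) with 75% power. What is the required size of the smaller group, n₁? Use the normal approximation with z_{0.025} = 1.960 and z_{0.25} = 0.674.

With allocation ratio k = n₂/n₁ = 1.5, Var(x̄₁−x̄₂) = σ²(1/n₁ + 1/(k·n₁)) = σ²·(k+1)/(k·n₁).
So n₁ = (1 + 1/k)·((z_{α/2} + z_β)/d)² = 1.667 × (2.634/0.96)².
n₁ = 1.667 × 7.53 = 12.5.
Round up: n₁ = 13, giving n₂ = ⌈1.5 × 13⌉ = ⌈19.5⌉ = 20.

n₁ = 13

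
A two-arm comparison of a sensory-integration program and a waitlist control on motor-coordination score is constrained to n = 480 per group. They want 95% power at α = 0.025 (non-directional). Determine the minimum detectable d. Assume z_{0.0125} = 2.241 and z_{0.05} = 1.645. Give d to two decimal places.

For two independent groups of n = 480 each: d_min = (z_{α/2} + z_β)·√(2/n).
z-sum = 2.241 + 1.645 = 3.886.
d_min = 3.886 × √(2/480) = 3.886 × 0.0645 = 0.251.

d_min ≈ 0.25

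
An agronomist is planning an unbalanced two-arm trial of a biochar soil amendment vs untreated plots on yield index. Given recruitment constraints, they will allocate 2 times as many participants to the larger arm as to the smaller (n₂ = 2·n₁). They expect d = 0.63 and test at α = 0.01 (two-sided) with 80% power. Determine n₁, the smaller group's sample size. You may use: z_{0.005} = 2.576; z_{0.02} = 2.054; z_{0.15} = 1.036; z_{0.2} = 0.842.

With allocation ratio k = n₂/n₁ = 2, Var(x̄₁−x̄₂) = σ²(1/n₁ + 1/(k·n₁)) = σ²·(k+1)/(k·n₁).
So n₁ = (1 + 1/k)·((z_{α/2} + z_β)/d)² = 1.500 × (3.418/0.63)².
n₁ = 1.500 × 29.43 = 44.2.
Round up: n₁ = 45, giving n₂ = 2 × 45 = 90.

n₁ = 45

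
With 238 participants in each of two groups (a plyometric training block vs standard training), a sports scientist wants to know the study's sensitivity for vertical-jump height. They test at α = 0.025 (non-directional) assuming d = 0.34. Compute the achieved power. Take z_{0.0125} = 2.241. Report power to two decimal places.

power ≈ 0.93

For two equal groups, power = Φ(d·√(n/2) − z_{α/2}).
d·√(n/2) = 0.34 × √(238/2) = 0.34 × 10.909 = 3.709.
z_β = 3.709 − 2.241 = 1.468.
Power = Φ(1.468) = 0.929.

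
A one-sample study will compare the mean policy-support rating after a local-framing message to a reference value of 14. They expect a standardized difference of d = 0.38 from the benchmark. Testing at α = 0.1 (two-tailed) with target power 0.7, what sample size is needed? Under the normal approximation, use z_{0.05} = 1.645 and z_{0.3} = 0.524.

n = 33

For a one-sample test: n = ((z_{α/2} + z_β) / d)².
z_{α/2} + z_β = 1.645 + 0.524 = 2.169.
n = (2.169 / 0.38)² = 5.708² = 32.58.
Round up.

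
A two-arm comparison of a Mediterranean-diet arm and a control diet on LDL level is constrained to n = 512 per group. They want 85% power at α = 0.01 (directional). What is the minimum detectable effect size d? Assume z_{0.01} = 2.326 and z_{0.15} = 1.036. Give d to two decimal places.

d_min ≈ 0.21

For two independent groups of n = 512 each: d_min = (z_{α} + z_β)·√(2/n).
z-sum = 2.326 + 1.036 = 3.362.
d_min = 3.362 × √(2/512) = 3.362 × 0.0625 = 0.210.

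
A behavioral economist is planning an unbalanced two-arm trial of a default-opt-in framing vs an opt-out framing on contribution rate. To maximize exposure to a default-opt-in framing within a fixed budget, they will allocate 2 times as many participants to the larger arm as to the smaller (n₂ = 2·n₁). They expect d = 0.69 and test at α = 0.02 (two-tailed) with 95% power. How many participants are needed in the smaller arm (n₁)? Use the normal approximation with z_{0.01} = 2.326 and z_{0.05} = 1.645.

n₁ = 50

With allocation ratio k = n₂/n₁ = 2, Var(x̄₁−x̄₂) = σ²(1/n₁ + 1/(k·n₁)) = σ²·(k+1)/(k·n₁).
So n₁ = (1 + 1/k)·((z_{α/2} + z_β)/d)² = 1.500 × (3.971/0.69)².
n₁ = 1.500 × 33.12 = 49.7.
Round up: n₁ = 50, giving n₂ = 2 × 50 = 100.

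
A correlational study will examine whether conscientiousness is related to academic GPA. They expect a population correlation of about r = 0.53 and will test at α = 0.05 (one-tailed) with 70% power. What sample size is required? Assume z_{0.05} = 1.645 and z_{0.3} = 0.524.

Fisher's z: C = ½·ln((1+r)/(1−r)) = ½·ln(3.2553) = 0.5901.
n = ((z_{α} + z_β)/C)² + 3.
(1.645 + 0.524) / 0.5901 = 2.169 / 0.5901 = 3.676.
n = 3.676² + 3 = 13.51 + 3 = 16.5.
Round up.

n = 17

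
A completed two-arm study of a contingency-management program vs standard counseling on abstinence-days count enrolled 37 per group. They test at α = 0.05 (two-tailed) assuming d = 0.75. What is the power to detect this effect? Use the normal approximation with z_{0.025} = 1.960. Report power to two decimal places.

power ≈ 0.90

For two equal groups, power = Φ(d·√(n/2) − z_{α/2}).
d·√(n/2) = 0.75 × √(37/2) = 0.75 × 4.301 = 3.226.
z_β = 3.226 − 1.960 = 1.266.
Power = Φ(1.266) = 0.897.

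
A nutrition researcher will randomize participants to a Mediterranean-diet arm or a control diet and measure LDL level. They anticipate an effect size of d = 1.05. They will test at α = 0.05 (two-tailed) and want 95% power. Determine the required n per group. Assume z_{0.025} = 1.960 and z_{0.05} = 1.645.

n = 24 per group

For two independent groups with equal n: n = 2·((z_{α/2} + z_β) / d)².
z_{α/2} + z_β = 1.960 + 1.645 = 3.605.
n = 2 × (3.605 / 1.05)² = 2 × 3.433² = 2 × 11.79 = 23.6.
Round up to the next whole participant.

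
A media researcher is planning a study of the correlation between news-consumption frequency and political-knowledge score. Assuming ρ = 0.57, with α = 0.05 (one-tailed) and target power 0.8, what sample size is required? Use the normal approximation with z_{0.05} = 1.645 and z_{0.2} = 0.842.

n = 18

Fisher's z: C = ½·ln((1+r)/(1−r)) = ½·ln(3.6512) = 0.6475.
n = ((z_{α} + z_β)/C)² + 3.
(1.645 + 0.842) / 0.6475 = 2.487 / 0.6475 = 3.841.
n = 3.841² + 3 = 14.75 + 3 = 17.8.
Round up.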